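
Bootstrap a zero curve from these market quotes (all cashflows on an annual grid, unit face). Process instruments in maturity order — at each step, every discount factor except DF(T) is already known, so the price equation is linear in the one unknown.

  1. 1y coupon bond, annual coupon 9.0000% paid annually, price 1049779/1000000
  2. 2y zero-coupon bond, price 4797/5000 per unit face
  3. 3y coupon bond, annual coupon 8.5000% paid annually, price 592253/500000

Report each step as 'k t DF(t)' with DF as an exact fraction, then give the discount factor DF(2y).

1 1 9631/10000
2 2 4797/5000
3 3 9411/10000
DF(2y) = 4797/5000 ≈ 0.959400

step 1 [1y] bond c/1=9/100: DF=(1049779/1000000 − 9/100·(0))/(1+9/100) = 9631/10000 ≈ 0.963100
step 2 [2y] zero: DF = P = 4797/5000 ≈ 0.959400
step 3 [3y] bond c/1=17/200: DF=(592253/500000 − 17/200·(0.963100+0.959400))/(1+17/200) = 9411/10000 ≈ 0.941100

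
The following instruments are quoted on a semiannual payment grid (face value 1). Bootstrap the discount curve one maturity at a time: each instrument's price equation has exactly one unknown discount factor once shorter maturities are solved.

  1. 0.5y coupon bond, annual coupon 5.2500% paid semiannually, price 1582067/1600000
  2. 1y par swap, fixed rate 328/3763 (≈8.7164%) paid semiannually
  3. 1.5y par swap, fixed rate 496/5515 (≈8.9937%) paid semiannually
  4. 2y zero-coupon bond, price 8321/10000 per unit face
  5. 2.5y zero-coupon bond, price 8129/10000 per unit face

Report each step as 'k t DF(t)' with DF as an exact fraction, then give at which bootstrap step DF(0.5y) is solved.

1 1/2 1927/2000
2 1 459/500
3 3/2 219/250
4 2 8321/10000
5 5/2 8129/10000
DF(0.5y) is solved at step 1

step 1 [0.5y] bond c/2=21/800: DF=(1582067/1600000 − 21/800·(0))/(1+21/800) = 1927/2000 ≈ 0.963500
step 2 [1y] swap r/2=164/3763: DF=(1 − 164/3763·(0.963500))/(1+164/3763) = 459/500 ≈ 0.918000
step 3 [1.5y] swap r/2=248/5515: DF=(1 − 248/5515·(0.963500+0.918000))/(1+248/5515) = 219/250 ≈ 0.876000
step 4 [2y] zero: DF = P = 8321/10000 ≈ 0.832100
step 5 [2.5y] zero: DF = P = 8129/10000 ≈ 0.812900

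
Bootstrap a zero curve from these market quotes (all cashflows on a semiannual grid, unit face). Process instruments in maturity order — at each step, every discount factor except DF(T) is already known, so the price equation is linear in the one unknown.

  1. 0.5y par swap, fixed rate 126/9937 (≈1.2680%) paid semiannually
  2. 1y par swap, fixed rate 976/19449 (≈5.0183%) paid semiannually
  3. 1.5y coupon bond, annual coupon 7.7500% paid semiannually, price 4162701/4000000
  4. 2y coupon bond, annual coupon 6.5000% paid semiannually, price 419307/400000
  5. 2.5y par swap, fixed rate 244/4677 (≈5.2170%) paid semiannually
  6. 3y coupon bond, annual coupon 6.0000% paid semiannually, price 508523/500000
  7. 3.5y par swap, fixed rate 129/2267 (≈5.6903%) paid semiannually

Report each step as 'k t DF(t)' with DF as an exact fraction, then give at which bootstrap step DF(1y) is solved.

step 1 [0.5y] swap r/2=63/9937: DF=(1 − 63/9937·(0))/(1+63/9937) = 9937/10000 ≈ 0.993700
step 2 [1y] swap r/2=488/19449: DF=(1 − 488/19449·(0.993700))/(1+488/19449) = 1189/1250 ≈ 0.951200
step 3 [1.5y] bond c/2=31/800: DF=(4162701/4000000 − 31/800·(0.993700+0.951200))/(1+31/800) = 9293/10000 ≈ 0.929300
step 4 [2y] bond c/2=13/400: DF=(419307/400000 − 13/400·(0.993700+0.951200+0.929300))/(1+13/400) = 578/625 ≈ 0.924800
step 5 [2.5y] swap r/2=122/4677: DF=(1 − 122/4677·(0.993700+0.951200+0.929300+0.924800))/(1+122/4677) = 439/500 ≈ 0.878000
step 6 [3y] bond c/2=3/100: DF=(508523/500000 − 3/100·(0.993700+0.951200+0.929300+0.924800+0.878000))/(1+3/100) = 532/625 ≈ 0.851200
step 7 [3.5y] swap r/2=129/4534: DF=(1 − 129/4534·(0.993700+0.951200+0.929300+0.924800+0.878000+0.851200))/(1+129/4534) = 4097/5000 ≈ 0.819400

1 1/2 9937/10000
2 1 1189/1250
3 3/2 9293/10000
4 2 578/625
5 5/2 439/500
6 3 532/625
7 7/2 4097/5000
DF(1y) is solved at step 2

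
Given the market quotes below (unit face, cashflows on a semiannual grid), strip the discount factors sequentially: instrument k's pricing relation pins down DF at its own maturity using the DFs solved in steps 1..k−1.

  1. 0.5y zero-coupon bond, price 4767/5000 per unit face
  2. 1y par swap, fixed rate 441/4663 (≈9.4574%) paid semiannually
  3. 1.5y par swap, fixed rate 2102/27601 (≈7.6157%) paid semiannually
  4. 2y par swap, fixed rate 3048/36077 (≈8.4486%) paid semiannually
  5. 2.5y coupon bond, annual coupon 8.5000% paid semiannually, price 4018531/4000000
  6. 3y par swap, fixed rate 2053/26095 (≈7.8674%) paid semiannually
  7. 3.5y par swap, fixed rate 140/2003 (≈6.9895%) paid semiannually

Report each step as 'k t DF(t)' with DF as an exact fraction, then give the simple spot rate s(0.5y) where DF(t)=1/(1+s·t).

step 1 [0.5y] zero: DF = P = 4767/5000 ≈ 0.953400
step 2 [1y] swap r/2=441/9326: DF=(1 − 441/9326·(0.953400))/(1+441/9326) = 4559/5000 ≈ 0.911800
step 3 [1.5y] swap r/2=1051/27601: DF=(1 − 1051/27601·(0.953400+0.911800))/(1+1051/27601) = 8949/10000 ≈ 0.894900
step 4 [2y] swap r/2=1524/36077: DF=(1 − 1524/36077·(0.953400+0.911800+0.894900))/(1+1524/36077) = 2119/2500 ≈ 0.847600
step 5 [2.5y] bond c/2=17/400: DF=(4018531/4000000 − 17/400·(0.953400+0.911800+0.894900+0.847600))/(1+17/400) = 4083/5000 ≈ 0.816600
step 6 [3y] swap r/2=2053/52190: DF=(1 − 2053/52190·(0.953400+0.911800+0.894900+0.847600+0.816600))/(1+2053/52190) = 7947/10000 ≈ 0.794700
step 7 [3.5y] swap r/2=70/2003: DF=(1 − 70/2003·(0.953400+0.911800+0.894900+0.847600+0.816600+0.794700))/(1+70/2003) = 79/100 ≈ 0.790000

1 1/2 4767/5000
2 1 4559/5000
3 3/2 8949/10000
4 2 2119/2500
5 5/2 4083/5000
6 3 7947/10000
7 7/2 79/100
s(0.5y) = (1/(4767/5000) − 1)/(1/2) = 466/4767 ≈ 9.7755%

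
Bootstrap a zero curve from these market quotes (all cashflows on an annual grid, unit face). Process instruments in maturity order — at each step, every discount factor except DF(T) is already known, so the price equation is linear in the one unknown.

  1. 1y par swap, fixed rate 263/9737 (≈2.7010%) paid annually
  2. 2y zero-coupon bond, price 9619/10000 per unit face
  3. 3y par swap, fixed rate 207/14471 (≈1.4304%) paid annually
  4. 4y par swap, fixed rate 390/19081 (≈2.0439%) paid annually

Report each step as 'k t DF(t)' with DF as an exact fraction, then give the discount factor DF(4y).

step 1 [1y] swap r/1=263/9737: DF=(1 − 263/9737·(0))/(1+263/9737) = 9737/10000 ≈ 0.973700
step 2 [2y] zero: DF = P = 9619/10000 ≈ 0.961900
step 3 [3y] swap r/1=207/14471: DF=(1 − 207/14471·(0.973700+0.961900))/(1+207/14471) = 4793/5000 ≈ 0.958600
step 4 [4y] swap r/1=390/19081: DF=(1 − 390/19081·(0.973700+0.961900+0.958600))/(1+390/19081) = 461/500 ≈ 0.922000

1 1 9737/10000
2 2 9619/10000
3 3 4793/5000
4 4 461/500
DF(4y) = 461/500 ≈ 0.922000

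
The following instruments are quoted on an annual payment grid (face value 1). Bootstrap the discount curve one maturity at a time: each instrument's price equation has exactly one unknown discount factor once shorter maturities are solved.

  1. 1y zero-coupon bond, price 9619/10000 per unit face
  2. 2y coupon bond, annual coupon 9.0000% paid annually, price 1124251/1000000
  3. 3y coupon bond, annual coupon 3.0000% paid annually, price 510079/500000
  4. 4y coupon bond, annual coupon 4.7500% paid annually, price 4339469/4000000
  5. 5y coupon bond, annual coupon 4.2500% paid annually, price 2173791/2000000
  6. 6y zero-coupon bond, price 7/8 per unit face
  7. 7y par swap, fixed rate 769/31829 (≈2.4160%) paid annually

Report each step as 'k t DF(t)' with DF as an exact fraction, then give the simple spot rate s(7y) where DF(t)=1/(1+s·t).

step 1 [1y] zero: DF = P = 9619/10000 ≈ 0.961900
step 2 [2y] bond c/1=9/100: DF=(1124251/1000000 − 9/100·(0.961900))/(1+9/100) = 119/125 ≈ 0.952000
step 3 [3y] bond c/1=3/100: DF=(510079/500000 − 3/100·(0.961900+0.952000))/(1+3/100) = 9347/10000 ≈ 0.934700
step 4 [4y] bond c/1=19/400: DF=(4339469/4000000 − 19/400·(0.961900+0.952000+0.934700))/(1+19/400) = 1813/2000 ≈ 0.906500
step 5 [5y] bond c/1=17/400: DF=(2173791/2000000 − 17/400·(0.961900+0.952000+0.934700+0.906500))/(1+17/400) = 1779/2000 ≈ 0.889500
step 6 [6y] zero: DF = P = 7/8 ≈ 0.875000
step 7 [7y] swap r/1=769/31829: DF=(1 − 769/31829·(0.961900+0.952000+0.934700+0.906500+0.889500+0.875000))/(1+769/31829) = 4231/5000 ≈ 0.846200

1 1 9619/10000
2 2 119/125
3 3 9347/10000
4 4 1813/2000
5 5 1779/2000
6 6 7/8
7 7 4231/5000
s(7y) = (1/(4231/5000) − 1)/(7) = 769/29617 ≈ 2.5965%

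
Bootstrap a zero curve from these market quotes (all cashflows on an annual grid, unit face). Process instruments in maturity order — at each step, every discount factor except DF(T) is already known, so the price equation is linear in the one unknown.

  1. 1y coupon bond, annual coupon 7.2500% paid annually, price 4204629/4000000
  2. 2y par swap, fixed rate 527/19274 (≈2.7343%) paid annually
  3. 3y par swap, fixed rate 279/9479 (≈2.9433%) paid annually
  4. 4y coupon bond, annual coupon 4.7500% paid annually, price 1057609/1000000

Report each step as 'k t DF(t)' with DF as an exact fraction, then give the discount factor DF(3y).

1 1 9801/10000
2 2 9473/10000
3 3 9163/10000
4 4 8807/10000
DF(3y) = 9163/10000 ≈ 0.916300

step 1 [1y] bond c/1=29/400: DF=(4204629/4000000 − 29/400·(0))/(1+29/400) = 9801/10000 ≈ 0.980100
step 2 [2y] swap r/1=527/19274: DF=(1 − 527/19274·(0.980100))/(1+527/19274) = 9473/10000 ≈ 0.947300
step 3 [3y] swap r/1=279/9479: DF=(1 − 279/9479·(0.980100+0.947300))/(1+279/9479) = 9163/10000 ≈ 0.916300
step 4 [4y] bond c/1=19/400: DF=(1057609/1000000 − 19/400·(0.980100+0.947300+0.916300))/(1+19/400) = 8807/10000 ≈ 0.880700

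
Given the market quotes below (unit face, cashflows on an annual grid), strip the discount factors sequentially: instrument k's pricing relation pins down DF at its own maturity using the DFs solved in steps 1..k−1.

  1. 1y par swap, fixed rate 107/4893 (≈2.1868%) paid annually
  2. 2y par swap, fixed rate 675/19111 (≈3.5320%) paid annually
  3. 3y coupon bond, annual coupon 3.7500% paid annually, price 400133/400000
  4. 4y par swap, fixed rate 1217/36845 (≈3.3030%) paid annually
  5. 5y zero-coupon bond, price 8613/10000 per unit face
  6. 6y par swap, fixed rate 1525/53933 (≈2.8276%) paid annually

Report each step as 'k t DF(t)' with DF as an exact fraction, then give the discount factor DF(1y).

1 1 4893/5000
2 2 373/400
3 3 8951/10000
4 4 8783/10000
5 5 8613/10000
6 6 339/400
DF(1y) = 4893/5000 ≈ 0.978600

step 1 [1y] swap r/1=107/4893: DF=(1 − 107/4893·(0))/(1+107/4893) = 4893/5000 ≈ 0.978600
step 2 [2y] swap r/1=675/19111: DF=(1 − 675/19111·(0.978600))/(1+675/19111) = 373/400 ≈ 0.932500
step 3 [3y] bond c/1=3/80: DF=(400133/400000 − 3/80·(0.978600+0.932500))/(1+3/80) = 8951/10000 ≈ 0.895100
step 4 [4y] swap r/1=1217/36845: DF=(1 − 1217/36845·(0.978600+0.932500+0.895100))/(1+1217/36845) = 8783/10000 ≈ 0.878300
step 5 [5y] zero: DF = P = 8613/10000 ≈ 0.861300
step 6 [6y] swap r/1=1525/53933: DF=(1 − 1525/53933·(0.978600+0.932500+0.895100+0.878300+0.861300))/(1+1525/53933) = 339/400 ≈ 0.847500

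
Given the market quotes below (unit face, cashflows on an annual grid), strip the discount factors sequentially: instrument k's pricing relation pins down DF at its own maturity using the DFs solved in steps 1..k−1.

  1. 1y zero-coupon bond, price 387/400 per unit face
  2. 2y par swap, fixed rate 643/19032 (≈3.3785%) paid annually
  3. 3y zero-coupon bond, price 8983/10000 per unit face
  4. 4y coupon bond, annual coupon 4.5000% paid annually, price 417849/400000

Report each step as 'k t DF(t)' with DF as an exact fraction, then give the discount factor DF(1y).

1 1 387/400
2 2 9357/10000
3 3 8983/10000
4 4 879/1000
DF(1y) = 387/400 ≈ 0.967500

step 1 [1y] zero: DF = P = 387/400 ≈ 0.967500
step 2 [2y] swap r/1=643/19032: DF=(1 − 643/19032·(0.967500))/(1+643/19032) = 9357/10000 ≈ 0.935700
step 3 [3y] zero: DF = P = 8983/10000 ≈ 0.898300
step 4 [4y] bond c/1=9/200: DF=(417849/400000 − 9/200·(0.967500+0.935700+0.898300))/(1+9/200) = 879/1000 ≈ 0.879000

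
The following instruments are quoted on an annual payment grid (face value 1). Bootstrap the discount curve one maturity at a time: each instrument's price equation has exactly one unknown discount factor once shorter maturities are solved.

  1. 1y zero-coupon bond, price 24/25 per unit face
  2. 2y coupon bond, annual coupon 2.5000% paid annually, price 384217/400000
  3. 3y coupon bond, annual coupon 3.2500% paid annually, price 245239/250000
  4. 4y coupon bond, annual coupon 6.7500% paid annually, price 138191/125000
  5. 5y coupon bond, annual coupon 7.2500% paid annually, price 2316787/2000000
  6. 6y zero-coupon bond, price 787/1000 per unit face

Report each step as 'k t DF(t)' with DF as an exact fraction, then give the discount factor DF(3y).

step 1 [1y] zero: DF = P = 24/25 ≈ 0.960000
step 2 [2y] bond c/1=1/40: DF=(384217/400000 − 1/40·(0.960000))/(1+1/40) = 9137/10000 ≈ 0.913700
step 3 [3y] bond c/1=13/400: DF=(245239/250000 − 13/400·(0.960000+0.913700))/(1+13/400) = 8911/10000 ≈ 0.891100
step 4 [4y] bond c/1=27/400: DF=(138191/125000 − 27/400·(0.960000+0.913700+0.891100))/(1+27/400) = 538/625 ≈ 0.860800
step 5 [5y] bond c/1=29/400: DF=(2316787/2000000 − 29/400·(0.960000+0.913700+0.891100+0.860800))/(1+29/400) = 167/200 ≈ 0.835000
step 6 [6y] zero: DF = P = 787/1000 ≈ 0.787000

1 1 24/25
2 2 9137/10000
3 3 8911/10000
4 4 538/625
5 5 167/200
6 6 787/1000
DF(3y) = 8911/10000 ≈ 0.891100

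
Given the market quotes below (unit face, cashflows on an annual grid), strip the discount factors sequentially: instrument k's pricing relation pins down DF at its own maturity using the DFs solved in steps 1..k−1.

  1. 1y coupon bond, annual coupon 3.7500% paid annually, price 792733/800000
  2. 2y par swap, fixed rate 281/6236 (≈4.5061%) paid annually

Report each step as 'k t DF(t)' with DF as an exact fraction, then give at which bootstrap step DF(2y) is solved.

1 1 9551/10000
2 2 9157/10000
DF(2y) is solved at step 2

step 1 [1y] bond c/1=3/80: DF=(792733/800000 − 3/80·(0))/(1+3/80) = 9551/10000 ≈ 0.955100
step 2 [2y] swap r/1=281/6236: DF=(1 − 281/6236·(0.955100))/(1+281/6236) = 9157/10000 ≈ 0.915700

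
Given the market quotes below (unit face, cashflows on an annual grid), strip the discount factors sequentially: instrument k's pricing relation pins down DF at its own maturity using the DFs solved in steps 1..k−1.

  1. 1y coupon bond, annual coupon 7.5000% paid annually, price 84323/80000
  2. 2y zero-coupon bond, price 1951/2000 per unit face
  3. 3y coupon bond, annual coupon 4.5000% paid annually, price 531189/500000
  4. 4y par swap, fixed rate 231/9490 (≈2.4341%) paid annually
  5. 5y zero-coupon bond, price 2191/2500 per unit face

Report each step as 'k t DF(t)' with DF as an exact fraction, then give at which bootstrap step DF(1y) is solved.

1 1 1961/2000
2 2 1951/2000
3 3 2331/2500
4 4 2269/2500
5 5 2191/2500
DF(1y) is solved at step 1

step 1 [1y] bond c/1=3/40: DF=(84323/80000 − 3/40·(0))/(1+3/40) = 1961/2000 ≈ 0.980500
step 2 [2y] zero: DF = P = 1951/2000 ≈ 0.975500
step 3 [3y] bond c/1=9/200: DF=(531189/500000 − 9/200·(0.980500+0.975500))/(1+9/200) = 2331/2500 ≈ 0.932400
step 4 [4y] swap r/1=231/9490: DF=(1 − 231/9490·(0.980500+0.975500+0.932400))/(1+231/9490) = 2269/2500 ≈ 0.907600
step 5 [5y] zero: DF = P = 2191/2500 ≈ 0.876400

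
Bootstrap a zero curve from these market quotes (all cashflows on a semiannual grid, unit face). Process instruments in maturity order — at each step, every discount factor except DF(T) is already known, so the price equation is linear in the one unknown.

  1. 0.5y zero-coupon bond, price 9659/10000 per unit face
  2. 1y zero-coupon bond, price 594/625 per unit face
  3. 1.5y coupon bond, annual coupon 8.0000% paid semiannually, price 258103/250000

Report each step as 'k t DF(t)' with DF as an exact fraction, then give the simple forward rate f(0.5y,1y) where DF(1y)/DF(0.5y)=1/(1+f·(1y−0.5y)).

1 1/2 9659/10000
2 1 594/625
3 3/2 919/1000
f(0.5y,1y) = ((9659/10000)/(594/625) − 1)/(1/2) = 155/4752 ≈ 3.2618%

step 1 [0.5y] zero: DF = P = 9659/10000 ≈ 0.965900
step 2 [1y] zero: DF = P = 594/625 ≈ 0.950400
step 3 [1.5y] bond c/2=1/25: DF=(258103/250000 − 1/25·(0.965900+0.950400))/(1+1/25) = 919/1000 ≈ 0.919000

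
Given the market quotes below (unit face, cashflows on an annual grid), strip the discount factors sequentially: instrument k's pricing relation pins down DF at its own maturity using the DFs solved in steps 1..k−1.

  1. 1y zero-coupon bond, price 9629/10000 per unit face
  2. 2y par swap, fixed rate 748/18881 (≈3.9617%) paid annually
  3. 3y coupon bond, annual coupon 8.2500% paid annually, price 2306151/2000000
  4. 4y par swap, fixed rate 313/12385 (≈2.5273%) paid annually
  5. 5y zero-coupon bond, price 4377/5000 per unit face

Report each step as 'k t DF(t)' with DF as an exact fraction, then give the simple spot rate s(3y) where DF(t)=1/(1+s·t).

step 1 [1y] zero: DF = P = 9629/10000 ≈ 0.962900
step 2 [2y] swap r/1=748/18881: DF=(1 − 748/18881·(0.962900))/(1+748/18881) = 2313/2500 ≈ 0.925200
step 3 [3y] bond c/1=33/400: DF=(2306151/2000000 − 33/400·(0.962900+0.925200))/(1+33/400) = 9213/10000 ≈ 0.921300
step 4 [4y] swap r/1=313/12385: DF=(1 − 313/12385·(0.962900+0.925200+0.921300))/(1+313/12385) = 9061/10000 ≈ 0.906100
step 5 [5y] zero: DF = P = 4377/5000 ≈ 0.875400

1 1 9629/10000
2 2 2313/2500
3 3 9213/10000
4 4 9061/10000
5 5 4377/5000
s(3y) = (1/(9213/10000) − 1)/(3) = 787/27639 ≈ 2.8474%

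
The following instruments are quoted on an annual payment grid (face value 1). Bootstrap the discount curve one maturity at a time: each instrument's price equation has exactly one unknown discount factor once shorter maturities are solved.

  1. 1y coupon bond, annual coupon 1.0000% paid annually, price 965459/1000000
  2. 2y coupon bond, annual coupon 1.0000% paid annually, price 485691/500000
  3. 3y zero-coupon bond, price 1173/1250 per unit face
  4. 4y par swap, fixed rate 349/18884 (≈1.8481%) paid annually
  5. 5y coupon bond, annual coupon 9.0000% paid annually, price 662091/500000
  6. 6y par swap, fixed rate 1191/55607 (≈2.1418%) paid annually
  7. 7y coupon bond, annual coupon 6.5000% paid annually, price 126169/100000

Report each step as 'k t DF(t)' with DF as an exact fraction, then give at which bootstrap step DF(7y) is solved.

step 1 [1y] bond c/1=1/100: DF=(965459/1000000 − 1/100·(0))/(1+1/100) = 9559/10000 ≈ 0.955900
step 2 [2y] bond c/1=1/100: DF=(485691/500000 − 1/100·(0.955900))/(1+1/100) = 9523/10000 ≈ 0.952300
step 3 [3y] zero: DF = P = 1173/1250 ≈ 0.938400
step 4 [4y] swap r/1=349/18884: DF=(1 − 349/18884·(0.955900+0.952300+0.938400))/(1+349/18884) = 4651/5000 ≈ 0.930200
step 5 [5y] bond c/1=9/100: DF=(662091/500000 − 9/100·(0.955900+0.952300+0.938400+0.930200))/(1+9/100) = 903/1000 ≈ 0.903000
step 6 [6y] swap r/1=1191/55607: DF=(1 − 1191/55607·(0.955900+0.952300+0.938400+0.930200+0.903000))/(1+1191/55607) = 8809/10000 ≈ 0.880900
step 7 [7y] bond c/1=13/200: DF=(126169/100000 − 13/200·(0.955900+0.952300+0.938400+0.930200+0.903000+0.880900))/(1+13/200) = 8453/10000 ≈ 0.845300

1 1 9559/10000
2 2 9523/10000
3 3 1173/1250
4 4 4651/5000
5 5 903/1000
6 6 8809/10000
7 7 8453/10000
DF(7y) is solved at step 7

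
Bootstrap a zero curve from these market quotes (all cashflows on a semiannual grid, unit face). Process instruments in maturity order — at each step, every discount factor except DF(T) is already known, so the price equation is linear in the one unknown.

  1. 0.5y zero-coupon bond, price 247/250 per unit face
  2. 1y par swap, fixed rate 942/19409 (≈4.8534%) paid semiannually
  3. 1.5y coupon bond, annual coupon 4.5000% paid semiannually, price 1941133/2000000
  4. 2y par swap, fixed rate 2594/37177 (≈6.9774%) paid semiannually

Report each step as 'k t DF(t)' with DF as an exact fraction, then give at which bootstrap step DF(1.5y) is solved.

step 1 [0.5y] zero: DF = P = 247/250 ≈ 0.988000
step 2 [1y] swap r/2=471/19409: DF=(1 − 471/19409·(0.988000))/(1+471/19409) = 9529/10000 ≈ 0.952900
step 3 [1.5y] bond c/2=9/400: DF=(1941133/2000000 − 9/400·(0.988000+0.952900))/(1+9/400) = 1813/2000 ≈ 0.906500
step 4 [2y] swap r/2=1297/37177: DF=(1 − 1297/37177·(0.988000+0.952900+0.906500))/(1+1297/37177) = 8703/10000 ≈ 0.870300

1 1/2 247/250
2 1 9529/10000
3 3/2 1813/2000
4 2 8703/10000
DF(1.5y) is solved at step 3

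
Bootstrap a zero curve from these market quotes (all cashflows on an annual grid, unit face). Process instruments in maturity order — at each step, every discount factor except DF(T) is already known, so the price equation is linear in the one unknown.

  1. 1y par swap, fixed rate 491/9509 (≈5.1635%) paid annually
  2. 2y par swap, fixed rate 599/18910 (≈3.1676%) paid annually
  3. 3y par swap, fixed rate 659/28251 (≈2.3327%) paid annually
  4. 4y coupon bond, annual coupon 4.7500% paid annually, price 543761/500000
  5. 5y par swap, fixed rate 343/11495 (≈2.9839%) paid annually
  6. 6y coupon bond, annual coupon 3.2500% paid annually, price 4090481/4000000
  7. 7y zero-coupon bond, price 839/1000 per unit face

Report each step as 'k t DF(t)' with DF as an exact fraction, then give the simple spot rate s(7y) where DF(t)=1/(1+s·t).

step 1 [1y] swap r/1=491/9509: DF=(1 − 491/9509·(0))/(1+491/9509) = 9509/10000 ≈ 0.950900
step 2 [2y] swap r/1=599/18910: DF=(1 − 599/18910·(0.950900))/(1+599/18910) = 9401/10000 ≈ 0.940100
step 3 [3y] swap r/1=659/28251: DF=(1 − 659/28251·(0.950900+0.940100))/(1+659/28251) = 9341/10000 ≈ 0.934100
step 4 [4y] bond c/1=19/400: DF=(543761/500000 − 19/400·(0.950900+0.940100+0.934100))/(1+19/400) = 9101/10000 ≈ 0.910100
step 5 [5y] swap r/1=343/11495: DF=(1 − 343/11495·(0.950900+0.940100+0.934100+0.910100))/(1+343/11495) = 2157/2500 ≈ 0.862800
step 6 [6y] bond c/1=13/400: DF=(4090481/4000000 − 13/400·(0.950900+0.940100+0.934100+0.910100+0.862800))/(1+13/400) = 8457/10000 ≈ 0.845700
step 7 [7y] zero: DF = P = 839/1000 ≈ 0.839000

1 1 9509/10000
2 2 9401/10000
3 3 9341/10000
4 4 9101/10000
5 5 2157/2500
6 6 8457/10000
7 7 839/1000
s(7y) = (1/(839/1000) − 1)/(7) = 23/839 ≈ 2.7414%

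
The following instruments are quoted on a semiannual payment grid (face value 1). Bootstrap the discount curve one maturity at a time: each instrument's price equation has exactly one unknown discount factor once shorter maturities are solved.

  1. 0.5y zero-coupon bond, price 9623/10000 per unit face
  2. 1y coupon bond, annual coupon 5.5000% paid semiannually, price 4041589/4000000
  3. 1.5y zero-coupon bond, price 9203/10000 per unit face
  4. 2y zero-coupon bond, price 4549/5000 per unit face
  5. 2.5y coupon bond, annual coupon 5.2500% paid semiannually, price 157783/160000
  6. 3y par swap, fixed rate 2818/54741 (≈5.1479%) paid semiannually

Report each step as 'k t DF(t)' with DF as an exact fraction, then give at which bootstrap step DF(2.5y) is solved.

1 1/2 9623/10000
2 1 1197/1250
3 3/2 9203/10000
4 2 4549/5000
5 5/2 173/200
6 3 8591/10000
DF(2.5y) is solved at step 5

step 1 [0.5y] zero: DF = P = 9623/10000 ≈ 0.962300
step 2 [1y] bond c/2=11/400: DF=(4041589/4000000 − 11/400·(0.962300))/(1+11/400) = 1197/1250 ≈ 0.957600
step 3 [1.5y] zero: DF = P = 9203/10000 ≈ 0.920300
step 4 [2y] zero: DF = P = 4549/5000 ≈ 0.909800
step 5 [2.5y] bond c/2=21/800: DF=(157783/160000 − 21/800·(0.962300+0.957600+0.920300+0.909800))/(1+21/800) = 173/200 ≈ 0.865000
step 6 [3y] swap r/2=1409/54741: DF=(1 − 1409/54741·(0.962300+0.957600+0.920300+0.909800+0.865000))/(1+1409/54741) = 8591/10000 ≈ 0.859100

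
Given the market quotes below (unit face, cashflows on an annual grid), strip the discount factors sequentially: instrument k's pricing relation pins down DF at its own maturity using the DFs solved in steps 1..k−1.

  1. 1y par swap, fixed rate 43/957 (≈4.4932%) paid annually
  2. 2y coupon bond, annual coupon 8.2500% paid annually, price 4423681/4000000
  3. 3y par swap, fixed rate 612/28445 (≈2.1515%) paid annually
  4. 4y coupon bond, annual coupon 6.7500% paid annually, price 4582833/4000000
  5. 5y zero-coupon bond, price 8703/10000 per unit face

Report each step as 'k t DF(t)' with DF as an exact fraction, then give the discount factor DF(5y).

step 1 [1y] swap r/1=43/957: DF=(1 − 43/957·(0))/(1+43/957) = 957/1000 ≈ 0.957000
step 2 [2y] bond c/1=33/400: DF=(4423681/4000000 − 33/400·(0.957000))/(1+33/400) = 9487/10000 ≈ 0.948700
step 3 [3y] swap r/1=612/28445: DF=(1 − 612/28445·(0.957000+0.948700))/(1+612/28445) = 2347/2500 ≈ 0.938800
step 4 [4y] bond c/1=27/400: DF=(4582833/4000000 − 27/400·(0.957000+0.948700+0.938800))/(1+27/400) = 4467/5000 ≈ 0.893400
step 5 [5y] zero: DF = P = 8703/10000 ≈ 0.870300

1 1 957/1000
2 2 9487/10000
3 3 2347/2500
4 4 4467/5000
5 5 8703/10000
DF(5y) = 8703/10000 ≈ 0.870300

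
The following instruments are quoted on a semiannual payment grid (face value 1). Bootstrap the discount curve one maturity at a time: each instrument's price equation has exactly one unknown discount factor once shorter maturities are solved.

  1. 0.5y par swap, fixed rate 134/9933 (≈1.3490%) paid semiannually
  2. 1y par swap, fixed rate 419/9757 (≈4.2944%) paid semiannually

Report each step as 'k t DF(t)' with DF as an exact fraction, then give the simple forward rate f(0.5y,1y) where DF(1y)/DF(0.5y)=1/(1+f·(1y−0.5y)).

1 1/2 9933/10000
2 1 9581/10000
f(0.5y,1y) = ((9933/10000)/(9581/10000) − 1)/(1/2) = 64/871 ≈ 7.3479%

step 1 [0.5y] swap r/2=67/9933: DF=(1 − 67/9933·(0))/(1+67/9933) = 9933/10000 ≈ 0.993300
step 2 [1y] swap r/2=419/19514: DF=(1 − 419/19514·(0.993300))/(1+419/19514) = 9581/10000 ≈ 0.958100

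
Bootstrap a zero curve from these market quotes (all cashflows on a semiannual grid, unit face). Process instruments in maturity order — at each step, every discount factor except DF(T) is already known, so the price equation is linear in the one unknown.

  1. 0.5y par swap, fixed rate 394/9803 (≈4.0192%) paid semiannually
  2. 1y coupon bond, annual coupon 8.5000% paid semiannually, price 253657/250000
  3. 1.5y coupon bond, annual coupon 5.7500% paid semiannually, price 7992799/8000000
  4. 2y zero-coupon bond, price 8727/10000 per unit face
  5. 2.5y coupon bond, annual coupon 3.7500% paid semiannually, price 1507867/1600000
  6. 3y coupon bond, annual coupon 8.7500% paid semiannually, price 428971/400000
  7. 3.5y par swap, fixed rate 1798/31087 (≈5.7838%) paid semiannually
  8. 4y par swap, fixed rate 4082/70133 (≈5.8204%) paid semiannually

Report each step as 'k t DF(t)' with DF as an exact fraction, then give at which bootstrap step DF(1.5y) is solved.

step 1 [0.5y] swap r/2=197/9803: DF=(1 − 197/9803·(0))/(1+197/9803) = 9803/10000 ≈ 0.980300
step 2 [1y] bond c/2=17/400: DF=(253657/250000 − 17/400·(0.980300))/(1+17/400) = 9333/10000 ≈ 0.933300
step 3 [1.5y] bond c/2=23/800: DF=(7992799/8000000 − 23/800·(0.980300+0.933300))/(1+23/800) = 9177/10000 ≈ 0.917700
step 4 [2y] zero: DF = P = 8727/10000 ≈ 0.872700
step 5 [2.5y] bond c/2=3/160: DF=(1507867/1600000 − 3/160·(0.980300+0.933300+0.917700+0.872700))/(1+3/160) = 8569/10000 ≈ 0.856900
step 6 [3y] bond c/2=7/160: DF=(428971/400000 − 7/160·(0.980300+0.933300+0.917700+0.872700+0.856900))/(1+7/160) = 8363/10000 ≈ 0.836300
step 7 [3.5y] swap r/2=899/31087: DF=(1 − 899/31087·(0.980300+0.933300+0.917700+0.872700+0.856900+0.836300))/(1+899/31087) = 4101/5000 ≈ 0.820200
step 8 [4y] swap r/2=2041/70133: DF=(1 − 2041/70133·(0.980300+0.933300+0.917700+0.872700+0.856900+0.836300+0.820200))/(1+2041/70133) = 7959/10000 ≈ 0.795900

1 1/2 9803/10000
2 1 9333/10000
3 3/2 9177/10000
4 2 8727/10000
5 5/2 8569/10000
6 3 8363/10000
7 7/2 4101/5000
8 4 7959/10000
DF(1.5y) is solved at step 3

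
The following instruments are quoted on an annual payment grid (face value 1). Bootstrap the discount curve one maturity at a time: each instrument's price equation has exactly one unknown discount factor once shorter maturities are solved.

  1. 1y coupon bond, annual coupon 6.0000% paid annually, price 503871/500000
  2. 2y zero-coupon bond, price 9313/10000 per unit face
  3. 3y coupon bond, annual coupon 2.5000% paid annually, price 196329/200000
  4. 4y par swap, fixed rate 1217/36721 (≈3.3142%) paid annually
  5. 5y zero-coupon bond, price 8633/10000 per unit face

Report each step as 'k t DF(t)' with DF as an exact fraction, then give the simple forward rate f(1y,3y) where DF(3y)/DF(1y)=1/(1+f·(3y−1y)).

1 1 9507/10000
2 2 9313/10000
3 3 4559/5000
4 4 8783/10000
5 5 8633/10000
f(1y,3y) = ((9507/10000)/(4559/5000) − 1)/(2) = 389/18236 ≈ 2.1331%

step 1 [1y] bond c/1=3/50: DF=(503871/500000 − 3/50·(0))/(1+3/50) = 9507/10000 ≈ 0.950700
step 2 [2y] zero: DF = P = 9313/10000 ≈ 0.931300
step 3 [3y] bond c/1=1/40: DF=(196329/200000 − 1/40·(0.950700+0.931300))/(1+1/40) = 4559/5000 ≈ 0.911800
step 4 [4y] swap r/1=1217/36721: DF=(1 − 1217/36721·(0.950700+0.931300+0.911800))/(1+1217/36721) = 8783/10000 ≈ 0.878300
step 5 [5y] zero: DF = P = 8633/10000 ≈ 0.863300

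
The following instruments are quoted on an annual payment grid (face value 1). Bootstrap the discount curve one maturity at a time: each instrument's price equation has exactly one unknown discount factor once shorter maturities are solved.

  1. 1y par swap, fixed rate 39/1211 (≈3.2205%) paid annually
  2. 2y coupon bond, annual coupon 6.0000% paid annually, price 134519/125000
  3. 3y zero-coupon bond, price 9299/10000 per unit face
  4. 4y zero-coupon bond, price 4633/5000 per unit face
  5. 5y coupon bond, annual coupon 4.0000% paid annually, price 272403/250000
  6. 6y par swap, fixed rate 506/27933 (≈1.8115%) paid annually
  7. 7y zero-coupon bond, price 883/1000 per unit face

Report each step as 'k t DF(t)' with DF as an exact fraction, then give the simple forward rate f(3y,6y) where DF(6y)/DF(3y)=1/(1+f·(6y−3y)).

step 1 [1y] swap r/1=39/1211: DF=(1 − 39/1211·(0))/(1+39/1211) = 1211/1250 ≈ 0.968800
step 2 [2y] bond c/1=3/50: DF=(134519/125000 − 3/50·(0.968800))/(1+3/50) = 2401/2500 ≈ 0.960400
step 3 [3y] zero: DF = P = 9299/10000 ≈ 0.929900
step 4 [4y] zero: DF = P = 4633/5000 ≈ 0.926600
step 5 [5y] bond c/1=1/25: DF=(272403/250000 − 1/25·(0.968800+0.960400+0.929900+0.926600))/(1+1/25) = 9021/10000 ≈ 0.902100
step 6 [6y] swap r/1=506/27933: DF=(1 − 506/27933·(0.968800+0.960400+0.929900+0.926600+0.902100))/(1+506/27933) = 2247/2500 ≈ 0.898800
step 7 [7y] zero: DF = P = 883/1000 ≈ 0.883000

1 1 1211/1250
2 2 2401/2500
3 3 9299/10000
4 4 4633/5000
5 5 9021/10000
6 6 2247/2500
7 7 883/1000
f(3y,6y) = ((9299/10000)/(2247/2500) − 1)/(3) = 311/26964 ≈ 1.1534%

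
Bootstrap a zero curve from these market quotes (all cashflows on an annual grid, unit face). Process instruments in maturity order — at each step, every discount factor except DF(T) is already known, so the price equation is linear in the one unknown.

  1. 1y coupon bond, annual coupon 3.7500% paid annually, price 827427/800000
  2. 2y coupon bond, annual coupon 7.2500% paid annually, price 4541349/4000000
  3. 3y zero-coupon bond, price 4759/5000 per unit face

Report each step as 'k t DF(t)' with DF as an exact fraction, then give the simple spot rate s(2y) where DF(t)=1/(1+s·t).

1 1 9969/10000
2 2 1239/1250
3 3 4759/5000
s(2y) = (1/(1239/1250) − 1)/(2) = 11/2478 ≈ 0.4439%

step 1 [1y] bond c/1=3/80: DF=(827427/800000 − 3/80·(0))/(1+3/80) = 9969/10000 ≈ 0.996900
step 2 [2y] bond c/1=29/400: DF=(4541349/4000000 − 29/400·(0.996900))/(1+29/400) = 1239/1250 ≈ 0.991200
step 3 [3y] zero: DF = P = 4759/5000 ≈ 0.951800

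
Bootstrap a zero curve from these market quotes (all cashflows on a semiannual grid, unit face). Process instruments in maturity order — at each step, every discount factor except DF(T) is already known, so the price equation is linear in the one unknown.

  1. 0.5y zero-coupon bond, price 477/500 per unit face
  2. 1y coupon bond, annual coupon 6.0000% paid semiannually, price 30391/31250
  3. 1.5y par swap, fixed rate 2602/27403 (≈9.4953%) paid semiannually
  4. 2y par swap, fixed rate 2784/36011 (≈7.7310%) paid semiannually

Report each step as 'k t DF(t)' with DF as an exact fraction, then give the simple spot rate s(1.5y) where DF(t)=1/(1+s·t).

1 1/2 477/500
2 1 2291/2500
3 3/2 8699/10000
4 2 538/625
s(1.5y) = (1/(8699/10000) − 1)/(3/2) = 2602/26097 ≈ 9.9705%

step 1 [0.5y] zero: DF = P = 477/500 ≈ 0.954000
step 2 [1y] bond c/2=3/100: DF=(30391/31250 − 3/100·(0.954000))/(1+3/100) = 2291/2500 ≈ 0.916400
step 3 [1.5y] swap r/2=1301/27403: DF=(1 − 1301/27403·(0.954000+0.916400))/(1+1301/27403) = 8699/10000 ≈ 0.869900
step 4 [2y] swap r/2=1392/36011: DF=(1 − 1392/36011·(0.954000+0.916400+0.869900))/(1+1392/36011) = 538/625 ≈ 0.860800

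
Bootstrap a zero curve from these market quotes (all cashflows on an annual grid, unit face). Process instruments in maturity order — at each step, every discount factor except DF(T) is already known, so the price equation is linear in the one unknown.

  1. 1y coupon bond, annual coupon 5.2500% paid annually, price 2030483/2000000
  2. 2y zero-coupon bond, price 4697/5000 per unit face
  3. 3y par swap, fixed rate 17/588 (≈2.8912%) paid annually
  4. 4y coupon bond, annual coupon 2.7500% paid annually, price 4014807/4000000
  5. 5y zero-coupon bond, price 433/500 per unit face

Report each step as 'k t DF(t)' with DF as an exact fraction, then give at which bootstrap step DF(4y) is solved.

step 1 [1y] bond c/1=21/400: DF=(2030483/2000000 − 21/400·(0))/(1+21/400) = 4823/5000 ≈ 0.964600
step 2 [2y] zero: DF = P = 4697/5000 ≈ 0.939400
step 3 [3y] swap r/1=17/588: DF=(1 − 17/588·(0.964600+0.939400))/(1+17/588) = 574/625 ≈ 0.918400
step 4 [4y] bond c/1=11/400: DF=(4014807/4000000 − 11/400·(0.964600+0.939400+0.918400))/(1+11/400) = 9013/10000 ≈ 0.901300
step 5 [5y] zero: DF = P = 433/500 ≈ 0.866000

1 1 4823/5000
2 2 4697/5000
3 3 574/625
4 4 9013/10000
5 5 433/500
DF(4y) is solved at step 4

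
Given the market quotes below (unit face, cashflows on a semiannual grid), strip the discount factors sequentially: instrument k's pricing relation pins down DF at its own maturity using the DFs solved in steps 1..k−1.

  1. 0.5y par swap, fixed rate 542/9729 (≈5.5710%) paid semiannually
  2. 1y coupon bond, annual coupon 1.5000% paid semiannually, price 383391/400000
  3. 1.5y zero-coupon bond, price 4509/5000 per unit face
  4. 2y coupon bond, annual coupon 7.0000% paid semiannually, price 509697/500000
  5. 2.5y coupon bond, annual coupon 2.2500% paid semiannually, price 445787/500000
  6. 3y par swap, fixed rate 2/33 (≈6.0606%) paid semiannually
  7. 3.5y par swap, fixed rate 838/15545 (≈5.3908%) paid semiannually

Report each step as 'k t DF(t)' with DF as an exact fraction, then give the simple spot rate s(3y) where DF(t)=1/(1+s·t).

step 1 [0.5y] swap r/2=271/9729: DF=(1 − 271/9729·(0))/(1+271/9729) = 9729/10000 ≈ 0.972900
step 2 [1y] bond c/2=3/400: DF=(383391/400000 − 3/400·(0.972900))/(1+3/400) = 9441/10000 ≈ 0.944100
step 3 [1.5y] zero: DF = P = 4509/5000 ≈ 0.901800
step 4 [2y] bond c/2=7/200: DF=(509697/500000 − 7/200·(0.972900+0.944100+0.901800))/(1+7/200) = 556/625 ≈ 0.889600
step 5 [2.5y] bond c/2=9/800: DF=(445787/500000 − 9/800·(0.972900+0.944100+0.901800+0.889600))/(1+9/800) = 2101/2500 ≈ 0.840400
step 6 [3y] swap r/2=1/33: DF=(1 − 1/33·(0.972900+0.944100+0.901800+0.889600+0.840400))/(1+1/33) = 523/625 ≈ 0.836800
step 7 [3.5y] swap r/2=419/15545: DF=(1 − 419/15545·(0.972900+0.944100+0.901800+0.889600+0.840400+0.836800))/(1+419/15545) = 2081/2500 ≈ 0.832400

1 1/2 9729/10000
2 1 9441/10000
3 3/2 4509/5000
4 2 556/625
5 5/2 2101/2500
6 3 523/625
7 7/2 2081/2500
s(3y) = (1/(523/625) − 1)/(3) = 34/523 ≈ 6.5010%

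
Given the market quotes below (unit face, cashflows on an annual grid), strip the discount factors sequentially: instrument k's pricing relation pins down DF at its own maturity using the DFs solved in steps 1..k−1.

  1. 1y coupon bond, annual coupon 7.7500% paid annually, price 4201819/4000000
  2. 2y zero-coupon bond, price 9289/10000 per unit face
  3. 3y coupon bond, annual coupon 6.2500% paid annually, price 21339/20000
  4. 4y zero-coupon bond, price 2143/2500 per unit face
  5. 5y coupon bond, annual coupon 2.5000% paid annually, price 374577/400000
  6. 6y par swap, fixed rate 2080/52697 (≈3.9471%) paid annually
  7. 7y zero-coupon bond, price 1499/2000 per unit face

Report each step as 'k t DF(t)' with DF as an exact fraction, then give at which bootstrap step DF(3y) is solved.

step 1 [1y] bond c/1=31/400: DF=(4201819/4000000 − 31/400·(0))/(1+31/400) = 9749/10000 ≈ 0.974900
step 2 [2y] zero: DF = P = 9289/10000 ≈ 0.928900
step 3 [3y] bond c/1=1/16: DF=(21339/20000 − 1/16·(0.974900+0.928900))/(1+1/16) = 4461/5000 ≈ 0.892200
step 4 [4y] zero: DF = P = 2143/2500 ≈ 0.857200
step 5 [5y] bond c/1=1/40: DF=(374577/400000 − 1/40·(0.974900+0.928900+0.892200+0.857200))/(1+1/40) = 1649/2000 ≈ 0.824500
step 6 [6y] swap r/1=2080/52697: DF=(1 − 2080/52697·(0.974900+0.928900+0.892200+0.857200+0.824500))/(1+2080/52697) = 99/125 ≈ 0.792000
step 7 [7y] zero: DF = P = 1499/2000 ≈ 0.749500

1 1 9749/10000
2 2 9289/10000
3 3 4461/5000
4 4 2143/2500
5 5 1649/2000
6 6 99/125
7 7 1499/2000
DF(3y) is solved at step 3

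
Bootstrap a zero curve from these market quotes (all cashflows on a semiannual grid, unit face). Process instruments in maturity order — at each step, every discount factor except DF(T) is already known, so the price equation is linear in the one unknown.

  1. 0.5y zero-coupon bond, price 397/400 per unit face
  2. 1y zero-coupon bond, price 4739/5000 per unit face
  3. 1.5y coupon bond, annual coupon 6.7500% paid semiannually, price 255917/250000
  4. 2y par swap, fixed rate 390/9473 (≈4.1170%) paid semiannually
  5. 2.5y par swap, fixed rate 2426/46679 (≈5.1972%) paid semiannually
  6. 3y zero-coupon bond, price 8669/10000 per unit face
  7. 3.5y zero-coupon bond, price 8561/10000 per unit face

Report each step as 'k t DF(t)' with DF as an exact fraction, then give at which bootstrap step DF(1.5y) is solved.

1 1/2 397/400
2 1 4739/5000
3 3/2 9269/10000
4 2 461/500
5 5/2 8787/10000
6 3 8669/10000
7 7/2 8561/10000
DF(1.5y) is solved at step 3

step 1 [0.5y] zero: DF = P = 397/400 ≈ 0.992500
step 2 [1y] zero: DF = P = 4739/5000 ≈ 0.947800
step 3 [1.5y] bond c/2=27/800: DF=(255917/250000 − 27/800·(0.992500+0.947800))/(1+27/800) = 9269/10000 ≈ 0.926900
step 4 [2y] swap r/2=195/9473: DF=(1 − 195/9473·(0.992500+0.947800+0.926900))/(1+195/9473) = 461/500 ≈ 0.922000
step 5 [2.5y] swap r/2=1213/46679: DF=(1 − 1213/46679·(0.992500+0.947800+0.926900+0.922000))/(1+1213/46679) = 8787/10000 ≈ 0.878700
step 6 [3y] zero: DF = P = 8669/10000 ≈ 0.866900
step 7 [3.5y] zero: DF = P = 8561/10000 ≈ 0.856100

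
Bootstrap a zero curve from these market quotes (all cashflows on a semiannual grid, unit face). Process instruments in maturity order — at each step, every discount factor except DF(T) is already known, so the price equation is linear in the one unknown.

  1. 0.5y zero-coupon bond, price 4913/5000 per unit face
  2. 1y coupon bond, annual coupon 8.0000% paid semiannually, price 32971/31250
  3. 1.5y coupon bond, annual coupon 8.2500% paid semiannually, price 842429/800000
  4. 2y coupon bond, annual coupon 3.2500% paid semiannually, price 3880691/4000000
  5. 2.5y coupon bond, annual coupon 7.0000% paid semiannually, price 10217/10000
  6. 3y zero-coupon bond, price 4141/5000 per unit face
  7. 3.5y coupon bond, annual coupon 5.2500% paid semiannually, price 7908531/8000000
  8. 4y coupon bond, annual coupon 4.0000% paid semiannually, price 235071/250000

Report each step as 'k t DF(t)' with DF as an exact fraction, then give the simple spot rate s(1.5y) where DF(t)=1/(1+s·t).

step 1 [0.5y] zero: DF = P = 4913/5000 ≈ 0.982600
step 2 [1y] bond c/2=1/25: DF=(32971/31250 − 1/25·(0.982600))/(1+1/25) = 9767/10000 ≈ 0.976700
step 3 [1.5y] bond c/2=33/800: DF=(842429/800000 − 33/800·(0.982600+0.976700))/(1+33/800) = 9337/10000 ≈ 0.933700
step 4 [2y] bond c/2=13/800: DF=(3880691/4000000 − 13/800·(0.982600+0.976700+0.933700))/(1+13/800) = 2271/2500 ≈ 0.908400
step 5 [2.5y] bond c/2=7/200: DF=(10217/10000 − 7/200·(0.982600+0.976700+0.933700+0.908400))/(1+7/200) = 4293/5000 ≈ 0.858600
step 6 [3y] zero: DF = P = 4141/5000 ≈ 0.828200
step 7 [3.5y] bond c/2=21/800: DF=(7908531/8000000 − 21/800·(0.982600+0.976700+0.933700+0.908400+0.858600+0.828200))/(1+21/800) = 8229/10000 ≈ 0.822900
step 8 [4y] bond c/2=1/50: DF=(235071/250000 − 1/50·(0.982600+0.976700+0.933700+0.908400+0.858600+0.828200+0.822900))/(1+1/50) = 7981/10000 ≈ 0.798100

1 1/2 4913/5000
2 1 9767/10000
3 3/2 9337/10000
4 2 2271/2500
5 5/2 4293/5000
6 3 4141/5000
7 7/2 8229/10000
8 4 7981/10000
s(1.5y) = (1/(9337/10000) − 1)/(3/2) = 442/9337 ≈ 4.7339%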